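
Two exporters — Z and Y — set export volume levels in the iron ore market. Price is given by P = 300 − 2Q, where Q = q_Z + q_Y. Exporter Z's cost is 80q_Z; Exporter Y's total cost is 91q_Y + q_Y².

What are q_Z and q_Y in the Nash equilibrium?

45.1, 19.8

Exporter Z's profit: π = q_Z(300 − 2(q_Z + q_Y)) − 80q_Z.
∂π/∂q_Z = 220 − 4q_Z − 2q_Y = 0, so q_Z = 55 − 0.5q_Y.
For Y: ∂π/∂q_Y = 209 − 6q_Y − 2q_Z = 0 ⇒ q_Y = 209/6 − (1/3)q_Z.
Solving the two reaction functions simultaneously: (1 − (−0.5)(−1/3))q_Z = 55 − 0.5·(209/6), so (5/6)q_Z = 451/12 and q_Z = 45.1.
Then q_Y = 209/6 − (1/3)·45.1 = 19.8.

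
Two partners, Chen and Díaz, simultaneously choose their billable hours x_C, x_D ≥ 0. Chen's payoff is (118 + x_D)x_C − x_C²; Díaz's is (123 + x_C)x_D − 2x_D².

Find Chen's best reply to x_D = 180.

Expanding Chen's payoff: 118x_C + x_Dx_C − x_C².
∂π/∂x_C = 118 + x_D − 2x_C = 0, so x_C = 59 + 0.5x_D.
At x_D = 180: x_C = 59 + 0.5·180 = 149.

149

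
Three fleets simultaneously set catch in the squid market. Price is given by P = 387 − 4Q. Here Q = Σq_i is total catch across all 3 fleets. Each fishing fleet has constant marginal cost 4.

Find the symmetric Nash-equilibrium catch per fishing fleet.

A representative fishing fleet's profit is π_i = q_i(387 − 4Q) − 4q_i, with Q = q_i + Σ_{j≠i} q_j.
First-order condition: 383 − 8q_i − 4Σ_{j≠i} q_j = 0.
Imposing symmetry (q_j = q for all j) turns Σ_{j≠i} q_j into 2q, so 383 = 16q and q = 23.9375.

23.9375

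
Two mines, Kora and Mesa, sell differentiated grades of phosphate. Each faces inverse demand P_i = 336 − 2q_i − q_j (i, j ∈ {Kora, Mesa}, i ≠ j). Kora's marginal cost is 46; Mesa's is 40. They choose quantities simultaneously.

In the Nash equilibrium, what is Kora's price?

161.2

Mine Kora's profit: π = q_{Kora}(336 − 2q_{Kora} − q_{Mesa}) − 46q_{Kora}.
∂π/∂q_{Kora} = 290 − 4q_{Kora} − q_{Mesa} = 0 ⇒ q_{Kora} = 72.5 − 0.25q_{Mesa}.
Similarly q_{Mesa} = 74 − 0.25q_{Kora}.
Substituting the second reaction function into the first: q_{Kora} = 72.5 − 0.25(74 − 0.25q_{Kora}), which gives 0.9375q_{Kora} = 54 ⇒ q_{Kora} = 57.6.
Then q_{Mesa} = 74 − 0.25·57.6 = 59.6.
P_{Kora} = 336 − 2·57.6 − 59.6 = 161.2.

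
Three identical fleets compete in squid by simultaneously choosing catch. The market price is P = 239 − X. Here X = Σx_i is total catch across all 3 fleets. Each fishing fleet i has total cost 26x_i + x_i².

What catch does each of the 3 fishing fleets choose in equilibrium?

A representative fishing fleet's profit is π_i = x_i(239 − X) − 26x_i − x_i², with X = x_i + Σ_{j≠i} x_j.
First-order condition: 213 − 4x_i − Σ_{j≠i} x_j = 0.
Imposing symmetry (x_j = x for all j) turns Σ_{j≠i} x_j into 2x, so 213 = 6x and x = 35.5.

35.5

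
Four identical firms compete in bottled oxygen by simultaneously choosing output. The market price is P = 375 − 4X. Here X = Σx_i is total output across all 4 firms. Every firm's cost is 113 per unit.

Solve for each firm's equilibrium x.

A representative firm's profit is π_i = x_i(375 − 4X) − 113x_i, with X = x_i + Σ_{j≠i} x_j.
First-order condition: 262 − 8x_i − 4Σ_{j≠i} x_j = 0.
In a symmetric equilibrium every firm chooses the same x, so Σ_{j≠i} x_j = 3x. The condition becomes 262 − 20x = 0, giving x = 262/20 = 13.1.

13.1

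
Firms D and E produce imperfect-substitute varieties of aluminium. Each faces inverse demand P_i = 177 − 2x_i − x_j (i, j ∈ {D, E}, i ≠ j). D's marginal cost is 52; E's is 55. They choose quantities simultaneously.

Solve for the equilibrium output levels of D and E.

Firm D's profit: π = x_D(177 − 2x_D − x_E) − 52x_D.
∂π/∂x_D = 125 − 4x_D − x_E = 0 ⇒ x_D = 31.25 − 0.25x_E.
Similarly x_E = 30.5 − 0.25x_D.
Plugging x_E into D's best response: x_D = 31.25 − 0.25(30.5 − 0.25x_D) ⇒ 0.9375x_D = 23.625, so x_D = 25.2.
Then x_E = 30.5 − 0.25·25.2 = 24.2.

25.2, 24.2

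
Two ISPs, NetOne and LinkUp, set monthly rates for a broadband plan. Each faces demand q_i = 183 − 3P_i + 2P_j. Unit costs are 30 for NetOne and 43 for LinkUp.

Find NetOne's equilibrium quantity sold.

122.0625

NetOne's profit: π = (P_{NetOne} − 30)(183 − 3P_{NetOne} + 2P_{LinkUp}).
∂π/∂P_{NetOne} = 273 − 6P_{NetOne} + 2P_{LinkUp} = 0 ⇒ P_{NetOne} = 45.5 + (1/3)P_{LinkUp}.
Similarly P_{LinkUp} = 52 + (1/3)P_{NetOne}.
Substituting the second reaction function into the first: P_{NetOne} = 45.5 + (1/3)(52 + (1/3)P_{NetOne}), which gives (8/9)P_{NetOne} = 377/6 ⇒ P_{NetOne} = 70.6875.
Then P_{LinkUp} = 52 + (1/3)·70.6875 = 75.5625.
q_{NetOne} = 183 − 3·70.6875 + 2·75.5625 = 122.0625.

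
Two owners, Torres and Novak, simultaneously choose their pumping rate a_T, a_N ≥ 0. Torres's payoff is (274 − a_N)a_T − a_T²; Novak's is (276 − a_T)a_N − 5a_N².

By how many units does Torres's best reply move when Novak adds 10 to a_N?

-5

Expanding Torres's payoff: 274a_T − a_Na_T − a_T².
∂π/∂a_T = 274 − a_N − 2a_T = 0, so a_T = 137 − 0.5a_N.
The reaction-function slope is −0.5, so a 10-unit rise in a_N moves a_T by −0.5 × 10 = −5. Torres's best response falls — the actions are strategic substitutes.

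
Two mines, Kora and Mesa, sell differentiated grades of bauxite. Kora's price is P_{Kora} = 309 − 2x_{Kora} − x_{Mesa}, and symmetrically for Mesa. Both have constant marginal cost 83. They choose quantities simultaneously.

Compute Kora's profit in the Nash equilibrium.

Mine Kora's profit: π = x_{Kora}(309 − 2x_{Kora} − x_{Mesa}) − 83x_{Kora}.
∂π/∂x_{Kora} = 226 − 4x_{Kora} − x_{Mesa} = 0 ⇒ x_{Kora} = 56.5 − 0.25x_{Mesa}.
By symmetry x_{Mesa} = x_{Kora}; substituting into the reaction function, 1.25x_{Kora} = 56.5 and x_{Kora} = 45.2.
P_{Kora} = 309 − 2·45.2 − 45.2 = 173.4.
Profit = (173.4 − 83)·45.2 = 4086.08.

4086.08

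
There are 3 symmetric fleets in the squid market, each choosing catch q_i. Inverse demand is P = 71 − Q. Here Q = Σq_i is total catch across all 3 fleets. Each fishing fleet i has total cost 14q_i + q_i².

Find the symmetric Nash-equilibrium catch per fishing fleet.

9.5

A representative fishing fleet's profit is π_i = q_i(71 − Q) − 14q_i − q_i², with Q = q_i + Σ_{j≠i} q_j.
First-order condition: 57 − 4q_i − Σ_{j≠i} q_j = 0.
In a symmetric equilibrium every fishing fleet chooses the same q, so Σ_{j≠i} q_j = 2q. The condition becomes 57 − 6q = 0, giving q = 57/6 = 9.5.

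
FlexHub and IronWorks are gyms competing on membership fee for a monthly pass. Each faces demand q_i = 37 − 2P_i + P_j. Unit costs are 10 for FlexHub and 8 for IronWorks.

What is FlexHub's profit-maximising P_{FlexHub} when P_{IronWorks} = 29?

FlexHub's profit: π = (P_{FlexHub} − 10)(37 − 2P_{FlexHub} + P_{IronWorks}).
∂π/∂P_{FlexHub} = 57 − 4P_{FlexHub} + P_{IronWorks} = 0 ⇒ P_{FlexHub} = 14.25 + 0.25P_{IronWorks}.
At P_{IronWorks} = 29: P_{FlexHub} = 14.25 + 0.25·29 = 21.5.

21.5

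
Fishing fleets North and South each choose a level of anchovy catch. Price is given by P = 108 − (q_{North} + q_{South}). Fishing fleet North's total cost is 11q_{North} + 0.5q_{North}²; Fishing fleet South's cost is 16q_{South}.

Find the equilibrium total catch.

Fishing fleet North's profit: π = q_{North}(108 − (q_{North} + q_{South})) − 11q_{North} − 0.5q_{North}².
∂π/∂q_{North} = 97 − 3q_{North} − q_{South} = 0, so q_{North} = 97/3 − (1/3)q_{South}.
For South: ∂π/∂q_{South} = 92 − 2q_{South} − q_{North} = 0 ⇒ q_{South} = 46 − 0.5q_{North}.
Plugging q_{South} into North's best response: q_{North} = 97/3 − (1/3)(46 − 0.5q_{North}) ⇒ (5/6)q_{North} = 17, so q_{North} = 20.4.
Then q_{South} = 46 − 0.5·20.4 = 35.8.
Total catch: 20.4 + 35.8 = 56.2.

56.2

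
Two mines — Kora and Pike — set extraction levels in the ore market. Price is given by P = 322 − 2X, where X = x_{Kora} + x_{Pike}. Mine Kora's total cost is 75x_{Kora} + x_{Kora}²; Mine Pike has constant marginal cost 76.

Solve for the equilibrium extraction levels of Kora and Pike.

24.8, 49.1

Mine Kora's profit: π = x_{Kora}(322 − 2(x_{Kora} + x_{Pike})) − 75x_{Kora} − x_{Kora}².
∂π/∂x_{Kora} = 247 − 6x_{Kora} − 2x_{Pike} = 0, so x_{Kora} = 247/6 − (1/3)x_{Pike}.
For Pike: ∂π/∂x_{Pike} = 246 − 4x_{Pike} − 2x_{Kora} = 0 ⇒ x_{Pike} = 61.5 − 0.5x_{Kora}.
Solving the two reaction functions simultaneously: (1 − (−1/3)(−0.5))x_{Kora} = 247/6 − (1/3)·61.5, so (5/6)x_{Kora} = 62/3 and x_{Kora} = 24.8.
Then x_{Pike} = 61.5 − 0.5·24.8 = 49.1.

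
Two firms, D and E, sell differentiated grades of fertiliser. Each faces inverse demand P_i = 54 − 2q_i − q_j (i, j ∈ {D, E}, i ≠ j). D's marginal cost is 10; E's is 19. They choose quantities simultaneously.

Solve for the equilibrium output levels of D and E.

9.4, 6.4

Firm D's profit: π = q_D(54 − 2q_D − q_E) − 10q_D.
∂π/∂q_D = 44 − 4q_D − q_E = 0 ⇒ q_D = 11 − 0.25q_E.
Similarly q_E = 8.75 − 0.25q_D.
Plugging q_E into D's best response: q_D = 11 − 0.25(8.75 − 0.25q_D) ⇒ 0.9375q_D = 8.8125, so q_D = 9.4.
Then q_E = 8.75 − 0.25·9.4 = 6.4.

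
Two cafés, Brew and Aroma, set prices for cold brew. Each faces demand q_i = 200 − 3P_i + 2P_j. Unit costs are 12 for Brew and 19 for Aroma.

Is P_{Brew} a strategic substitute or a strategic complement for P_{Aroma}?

strategic complements

Brew's profit: π = (P_{Brew} − 12)(200 − 3P_{Brew} + 2P_{Aroma}).
∂π/∂P_{Brew} = 236 − 6P_{Brew} + 2P_{Aroma} = 0 ⇒ P_{Brew} = 118/3 + (1/3)P_{Aroma}.
The best-response slope dP_{Brew}/dP_{Aroma} = 1/3 > 0: the reaction function is upward-sloping, so the choices are strategic complements.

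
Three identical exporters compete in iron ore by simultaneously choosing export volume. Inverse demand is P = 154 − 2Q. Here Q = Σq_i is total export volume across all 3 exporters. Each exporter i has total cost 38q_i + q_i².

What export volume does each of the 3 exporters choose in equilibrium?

11.6

A representative exporter's profit is π_i = q_i(154 − 2Q) − 38q_i − q_i², with Q = q_i + Σ_{j≠i} q_j.
First-order condition: 116 − 6q_i − 2Σ_{j≠i} q_j = 0.
Imposing symmetry (q_j = q for all j) turns Σ_{j≠i} q_j into 2q, so 116 = 10q and q = 11.6.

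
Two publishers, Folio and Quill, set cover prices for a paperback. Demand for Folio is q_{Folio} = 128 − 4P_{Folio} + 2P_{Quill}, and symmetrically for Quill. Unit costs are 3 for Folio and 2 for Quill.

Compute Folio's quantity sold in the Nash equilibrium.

80.8

Folio's profit: π = (P_{Folio} − 3)(128 − 4P_{Folio} + 2P_{Quill}).
∂π/∂P_{Folio} = 140 − 8P_{Folio} + 2P_{Quill} = 0 ⇒ P_{Folio} = 17.5 + 0.25P_{Quill}.
Similarly P_{Quill} = 17 + 0.25P_{Folio}.
Solving the two reaction functions simultaneously: (1 − (0.25)(0.25))P_{Folio} = 17.5 + 0.25·17, so 0.9375P_{Folio} = 21.75 and P_{Folio} = 23.2.
Then P_{Quill} = 17 + 0.25·23.2 = 22.8.
q_{Folio} = 128 − 4·23.2 + 2·22.8 = 80.8.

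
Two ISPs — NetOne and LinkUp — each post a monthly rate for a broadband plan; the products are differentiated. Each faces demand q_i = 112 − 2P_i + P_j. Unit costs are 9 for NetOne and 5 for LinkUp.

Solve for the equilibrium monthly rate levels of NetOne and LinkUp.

42.8, 41.2

NetOne's profit: π = (P_{NetOne} − 9)(112 − 2P_{NetOne} + P_{LinkUp}).
∂π/∂P_{NetOne} = 130 − 4P_{NetOne} + P_{LinkUp} = 0 ⇒ P_{NetOne} = 32.5 + 0.25P_{LinkUp}.
Similarly P_{LinkUp} = 30.5 + 0.25P_{NetOne}.
Solving the two reaction functions simultaneously: (1 − (0.25)(0.25))P_{NetOne} = 32.5 + 0.25·30.5, so 0.9375P_{NetOne} = 40.125 and P_{NetOne} = 42.8.
Then P_{LinkUp} = 30.5 + 0.25·42.8 = 41.2.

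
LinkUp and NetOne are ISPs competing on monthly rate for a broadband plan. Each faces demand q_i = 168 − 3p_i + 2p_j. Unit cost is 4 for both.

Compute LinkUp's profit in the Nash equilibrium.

5043

LinkUp's profit: π = (p_{LinkUp} − 4)(168 − 3p_{LinkUp} + 2p_{NetOne}).
∂π/∂p_{LinkUp} = 180 − 6p_{LinkUp} + 2p_{NetOne} = 0 ⇒ p_{LinkUp} = 30 + (1/3)p_{NetOne}.
By symmetry p_{NetOne} = p_{LinkUp}; substituting into the reaction function, (2/3)p_{LinkUp} = 30 and p_{LinkUp} = 45.
q_{LinkUp} = 168 − 3·45 + 2·45 = 123.
Profit = (45 − 4)·123 = 5043.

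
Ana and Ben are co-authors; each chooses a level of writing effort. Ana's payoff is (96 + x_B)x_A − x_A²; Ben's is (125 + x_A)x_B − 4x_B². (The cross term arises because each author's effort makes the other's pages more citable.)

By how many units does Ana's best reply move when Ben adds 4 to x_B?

2

Expanding Ana's payoff: 96x_A + x_Bx_A − x_A².
∂π/∂x_A = 96 + x_B − 2x_A = 0, so x_A = 48 + 0.5x_B.
The reaction-function slope is 0.5, so a 4-unit rise in x_B moves x_A by 0.5 × 4 = 2. Ana's best response rises — the actions are strategic complements.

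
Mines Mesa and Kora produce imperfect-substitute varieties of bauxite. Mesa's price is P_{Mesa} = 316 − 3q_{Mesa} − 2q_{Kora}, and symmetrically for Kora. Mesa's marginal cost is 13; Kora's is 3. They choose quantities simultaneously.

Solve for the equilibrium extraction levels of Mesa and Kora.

Mine Mesa's profit: π = q_{Mesa}(316 − 3q_{Mesa} − 2q_{Kora}) − 13q_{Mesa}.
∂π/∂q_{Mesa} = 303 − 6q_{Mesa} − 2q_{Kora} = 0 ⇒ q_{Mesa} = 50.5 − (1/3)q_{Kora}.
Similarly q_{Kora} = 313/6 − (1/3)q_{Mesa}.
Plugging q_{Kora} into Mesa's best response: q_{Mesa} = 50.5 − (1/3)(313/6 − (1/3)q_{Mesa}) ⇒ (8/9)q_{Mesa} = 298/9, so q_{Mesa} = 37.25.
Then q_{Kora} = 313/6 − (1/3)·37.25 = 39.75.

37.25, 39.75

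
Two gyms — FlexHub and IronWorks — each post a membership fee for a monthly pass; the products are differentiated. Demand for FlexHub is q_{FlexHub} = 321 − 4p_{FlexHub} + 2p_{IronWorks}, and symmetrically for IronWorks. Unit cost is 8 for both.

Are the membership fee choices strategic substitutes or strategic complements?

FlexHub's profit: π = (p_{FlexHub} − 8)(321 − 4p_{FlexHub} + 2p_{IronWorks}).
∂π/∂p_{FlexHub} = 353 − 8p_{FlexHub} + 2p_{IronWorks} = 0 ⇒ p_{FlexHub} = 44.125 + 0.25p_{IronWorks}.
The best-response slope dp_{FlexHub}/dp_{IronWorks} = 0.25 > 0: the reaction function is upward-sloping, so the choices are strategic complements.

strategic complements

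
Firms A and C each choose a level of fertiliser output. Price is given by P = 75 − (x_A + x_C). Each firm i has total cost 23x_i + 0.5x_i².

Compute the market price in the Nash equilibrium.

49

Firm A's profit: π = x_A(75 − (x_A + x_C)) − 23x_A − 0.5x_A².
∂π/∂x_A = 52 − 3x_A − x_C = 0, so x_A = 52/3 − (1/3)x_C.
The game is symmetric, so in equilibrium x_C = x_A: the reaction function gives (4/3)x_A = 52/3, hence x_A = 13.
Equilibrium price: P = 75 − 26 = 49.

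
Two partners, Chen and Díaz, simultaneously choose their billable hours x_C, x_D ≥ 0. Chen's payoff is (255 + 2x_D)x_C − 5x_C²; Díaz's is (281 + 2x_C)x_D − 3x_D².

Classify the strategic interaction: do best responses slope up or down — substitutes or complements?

Expanding Chen's payoff: 255x_C + 2x_Dx_C − 5x_C².
∂π/∂x_C = 255 + 2x_D − 10x_C = 0, so x_C = 25.5 + 0.2x_D.
The best-response slope dx_C/dx_D = 0.2 > 0: the reaction function is upward-sloping, so the choices are strategic complements.

strategic complements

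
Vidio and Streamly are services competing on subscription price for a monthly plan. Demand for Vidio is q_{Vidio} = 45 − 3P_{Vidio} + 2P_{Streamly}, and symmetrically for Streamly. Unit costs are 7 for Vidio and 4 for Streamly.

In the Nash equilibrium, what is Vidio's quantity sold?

26.8125

Vidio's profit: π = (P_{Vidio} − 7)(45 − 3P_{Vidio} + 2P_{Streamly}).
∂π/∂P_{Vidio} = 66 − 6P_{Vidio} + 2P_{Streamly} = 0 ⇒ P_{Vidio} = 11 + (1/3)P_{Streamly}.
Similarly P_{Streamly} = 9.5 + (1/3)P_{Vidio}.
Solving the two reaction functions simultaneously: (1 − (1/3)(1/3))P_{Vidio} = 11 + (1/3)·9.5, so (8/9)P_{Vidio} = 85/6 and P_{Vidio} = 15.9375.
Then P_{Streamly} = 9.5 + (1/3)·15.9375 = 14.8125.
q_{Vidio} = 45 − 3·15.9375 + 2·14.8125 = 26.8125.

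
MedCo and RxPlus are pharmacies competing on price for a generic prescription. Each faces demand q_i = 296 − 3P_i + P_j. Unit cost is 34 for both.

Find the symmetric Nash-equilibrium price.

79.6

MedCo's profit: π = (P_{MedCo} − 34)(296 − 3P_{MedCo} + P_{RxPlus}).
∂π/∂P_{MedCo} = 398 − 6P_{MedCo} + P_{RxPlus} = 0 ⇒ P_{MedCo} = 199/3 + (1/6)P_{RxPlus}.
The game is symmetric, so in equilibrium P_{RxPlus} = P_{MedCo}: the reaction function gives (5/6)P_{MedCo} = 199/3, hence P_{MedCo} = 79.6.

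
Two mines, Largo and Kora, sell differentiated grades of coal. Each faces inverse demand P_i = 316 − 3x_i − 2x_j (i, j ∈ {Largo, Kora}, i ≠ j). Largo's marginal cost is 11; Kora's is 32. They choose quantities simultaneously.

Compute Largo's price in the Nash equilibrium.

129.3125

Mine Largo's profit: π = x_{Largo}(316 − 3x_{Largo} − 2x_{Kora}) − 11x_{Largo}.
∂π/∂x_{Largo} = 305 − 6x_{Largo} − 2x_{Kora} = 0 ⇒ x_{Largo} = 305/6 − (1/3)x_{Kora}.
Similarly x_{Kora} = 142/3 − (1/3)x_{Largo}.
Substituting the second reaction function into the first: x_{Largo} = 305/6 − (1/3)(142/3 − (1/3)x_{Largo}), which gives (8/9)x_{Largo} = 631/18 ⇒ x_{Largo} = 39.4375.
Then x_{Kora} = 142/3 − (1/3)·39.4375 = 34.1875.
P_{Largo} = 316 − 3·39.4375 − 2·34.1875 = 129.3125.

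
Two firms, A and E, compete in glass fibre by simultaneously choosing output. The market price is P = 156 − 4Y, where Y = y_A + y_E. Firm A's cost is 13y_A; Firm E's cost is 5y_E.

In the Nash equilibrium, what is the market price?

Firm A's profit: π = y_A(156 − 4(y_A + y_E)) − 13y_A.
∂π/∂y_A = 143 − 8y_A − 4y_E = 0, so y_A = 17.875 − 0.5y_E.
By the same steps for E: y_E = 18.875 − 0.5y_A.
Solving the two reaction functions simultaneously: (1 − (−0.5)(−0.5))y_A = 17.875 − 0.5·18.875, so 0.75y_A = 8.4375 and y_A = 11.25.
Then y_E = 18.875 − 0.5·11.25 = 13.25.
Equilibrium price: P = 156 − 4·24.5 = 58.

58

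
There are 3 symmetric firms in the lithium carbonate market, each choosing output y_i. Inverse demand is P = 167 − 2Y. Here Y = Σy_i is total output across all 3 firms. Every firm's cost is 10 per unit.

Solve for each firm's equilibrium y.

19.625

A representative firm's profit is π_i = y_i(167 − 2Y) − 10y_i, with Y = y_i + Σ_{j≠i} y_j.
First-order condition: 157 − 4y_i − 2Σ_{j≠i} y_j = 0.
With identical firms, set every y_j = y: then 157 − 4y − 4y = 0, i.e. y = 157/8 = 19.625.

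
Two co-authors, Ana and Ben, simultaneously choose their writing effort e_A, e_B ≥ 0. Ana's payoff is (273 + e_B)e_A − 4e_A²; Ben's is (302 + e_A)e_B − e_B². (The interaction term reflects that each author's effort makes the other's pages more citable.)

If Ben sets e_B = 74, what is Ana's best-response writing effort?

43.375

Expanding Ana's payoff: 273e_A + e_Be_A − 4e_A².
∂π/∂e_A = 273 + e_B − 8e_A = 0, so e_A = 34.125 + 0.125e_B.
At e_B = 74: e_A = 34.125 + 0.125·74 = 43.375.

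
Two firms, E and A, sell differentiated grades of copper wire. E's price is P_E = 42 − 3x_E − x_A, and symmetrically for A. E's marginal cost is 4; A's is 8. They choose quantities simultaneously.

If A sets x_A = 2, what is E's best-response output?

6

Firm E's profit: π = x_E(42 − 3x_E − x_A) − 4x_E.
∂π/∂x_E = 38 − 6x_E − x_A = 0 ⇒ x_E = 19/3 − (1/6)x_A.
At x_A = 2: x_E = 19/3 − (1/6)·2 = 6.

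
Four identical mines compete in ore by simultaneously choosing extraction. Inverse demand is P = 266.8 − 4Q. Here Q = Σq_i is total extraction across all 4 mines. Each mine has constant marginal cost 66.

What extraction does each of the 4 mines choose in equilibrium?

10.04

A representative mine's profit is π_i = q_i(266.8 − 4Q) − 66q_i, with Q = q_i + Σ_{j≠i} q_j.
First-order condition: 200.8 − 8q_i − 4Σ_{j≠i} q_j = 0.
In a symmetric equilibrium every mine chooses the same q, so Σ_{j≠i} q_j = 3q. The condition becomes 200.8 − 20q = 0, giving q = 200.8/20 = 10.04.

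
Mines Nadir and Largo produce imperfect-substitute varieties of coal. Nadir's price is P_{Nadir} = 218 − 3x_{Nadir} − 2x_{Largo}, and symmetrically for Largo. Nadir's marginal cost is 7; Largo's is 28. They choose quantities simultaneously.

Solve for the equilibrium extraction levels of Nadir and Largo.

Mine Nadir's profit: π = x_{Nadir}(218 − 3x_{Nadir} − 2x_{Largo}) − 7x_{Nadir}.
∂π/∂x_{Nadir} = 211 − 6x_{Nadir} − 2x_{Largo} = 0 ⇒ x_{Nadir} = 211/6 − (1/3)x_{Largo}.
Similarly x_{Largo} = 95/3 − (1/3)x_{Nadir}.
Plugging x_{Largo} into Nadir's best response: x_{Nadir} = 211/6 − (1/3)(95/3 − (1/3)x_{Nadir}) ⇒ (8/9)x_{Nadir} = 443/18, so x_{Nadir} = 27.6875.
Then x_{Largo} = 95/3 − (1/3)·27.6875 = 22.4375.

27.6875, 22.4375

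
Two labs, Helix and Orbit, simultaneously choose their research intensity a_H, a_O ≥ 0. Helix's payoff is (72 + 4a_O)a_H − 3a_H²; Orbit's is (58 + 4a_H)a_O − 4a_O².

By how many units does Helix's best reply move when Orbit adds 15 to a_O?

Expanding Helix's payoff: 72a_H + 4a_Oa_H − 3a_H².
∂π/∂a_H = 72 + 4a_O − 6a_H = 0, so a_H = 12 + (2/3)a_O.
The reaction-function slope is 2/3, so a 15-unit rise in a_O moves a_H by 2/3 × 15 = 10. Helix's best response rises — the actions are strategic complements.

10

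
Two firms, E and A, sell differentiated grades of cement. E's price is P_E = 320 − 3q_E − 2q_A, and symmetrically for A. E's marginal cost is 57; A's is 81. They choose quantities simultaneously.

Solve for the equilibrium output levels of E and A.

Firm E's profit: π = q_E(320 − 3q_E − 2q_A) − 57q_E.
∂π/∂q_E = 263 − 6q_E − 2q_A = 0 ⇒ q_E = 263/6 − (1/3)q_A.
Similarly q_A = 239/6 − (1/3)q_E.
Substituting the second reaction function into the first: q_E = 263/6 − (1/3)(239/6 − (1/3)q_E), which gives (8/9)q_E = 275/9 ⇒ q_E = 34.375.
Then q_A = 239/6 − (1/3)·34.375 = 28.375.

34.375, 28.375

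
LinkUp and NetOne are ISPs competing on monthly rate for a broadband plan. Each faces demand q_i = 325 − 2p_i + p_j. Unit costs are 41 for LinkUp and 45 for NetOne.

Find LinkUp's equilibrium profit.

LinkUp's profit: π = (p_{LinkUp} − 41)(325 − 2p_{LinkUp} + p_{NetOne}).
∂π/∂p_{LinkUp} = 407 − 4p_{LinkUp} + p_{NetOne} = 0 ⇒ p_{LinkUp} = 101.75 + 0.25p_{NetOne}.
Similarly p_{NetOne} = 103.75 + 0.25p_{LinkUp}.
Solving the two reaction functions simultaneously: (1 − (0.25)(0.25))p_{LinkUp} = 101.75 + 0.25·103.75, so 0.9375p_{LinkUp} = 127.6875 and p_{LinkUp} = 136.2.
Then p_{NetOne} = 103.75 + 0.25·136.2 = 137.8.
q_{LinkUp} = 325 − 2·136.2 + 137.8 = 190.4.
Profit = (136.2 − 41)·190.4 = 18126.08.

18126.08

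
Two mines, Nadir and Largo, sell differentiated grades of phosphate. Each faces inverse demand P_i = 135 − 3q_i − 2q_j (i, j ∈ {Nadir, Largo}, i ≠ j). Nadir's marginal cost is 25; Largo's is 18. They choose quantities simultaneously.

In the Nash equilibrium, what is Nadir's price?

64.9375

Mine Nadir's profit: π = q_{Nadir}(135 − 3q_{Nadir} − 2q_{Largo}) − 25q_{Nadir}.
∂π/∂q_{Nadir} = 110 − 6q_{Nadir} − 2q_{Largo} = 0 ⇒ q_{Nadir} = 55/3 − (1/3)q_{Largo}.
Similarly q_{Largo} = 19.5 − (1/3)q_{Nadir}.
Solving the two reaction functions simultaneously: (1 − (−1/3)(−1/3))q_{Nadir} = 55/3 − (1/3)·19.5, so (8/9)q_{Nadir} = 71/6 and q_{Nadir} = 13.3125.
Then q_{Largo} = 19.5 − (1/3)·13.3125 = 15.0625.
P_{Nadir} = 135 − 3·13.3125 − 2·15.0625 = 64.9375.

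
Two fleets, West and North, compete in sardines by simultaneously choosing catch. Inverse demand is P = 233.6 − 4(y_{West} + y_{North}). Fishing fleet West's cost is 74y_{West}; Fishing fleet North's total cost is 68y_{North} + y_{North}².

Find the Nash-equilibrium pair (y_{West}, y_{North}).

Fishing fleet West's profit: π = y_{West}(233.6 − 4(y_{West} + y_{North})) − 74y_{West}.
∂π/∂y_{West} = 159.6 − 8y_{West} − 4y_{North} = 0, so y_{West} = 19.95 − 0.5y_{North}.
For North: ∂π/∂y_{North} = 165.6 − 10y_{North} − 4y_{West} = 0 ⇒ y_{North} = 16.56 − 0.4y_{West}.
Solving the two reaction functions simultaneously: (1 − (−0.5)(−0.4))y_{West} = 19.95 − 0.5·16.56, so 0.8y_{West} = 11.67 and y_{West} = 14.5875.
Then y_{North} = 16.56 − 0.4·14.5875 = 10.725.

14.5875, 10.725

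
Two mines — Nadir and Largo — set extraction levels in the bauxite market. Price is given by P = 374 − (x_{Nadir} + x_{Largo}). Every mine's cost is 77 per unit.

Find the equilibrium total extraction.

198

Mine Nadir's profit: π = x_{Nadir}(374 − (x_{Nadir} + x_{Largo})) − 77x_{Nadir}.
∂π/∂x_{Nadir} = 297 − 2x_{Nadir} − x_{Largo} = 0, so x_{Nadir} = 148.5 − 0.5x_{Largo}.
By symmetry x_{Largo} = x_{Nadir}; substituting into the reaction function, 1.5x_{Nadir} = 148.5 and x_{Nadir} = 99.
Total extraction: 99 + 99 = 198.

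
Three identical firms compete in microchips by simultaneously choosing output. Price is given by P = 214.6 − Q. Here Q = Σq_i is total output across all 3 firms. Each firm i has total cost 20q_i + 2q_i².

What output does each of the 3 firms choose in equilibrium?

24.325

A representative firm's profit is π_i = q_i(214.6 − Q) − 20q_i − 2q_i², with Q = q_i + Σ_{j≠i} q_j.
First-order condition: 194.6 − 6q_i − Σ_{j≠i} q_j = 0.
With identical firms, set every q_j = q: then 194.6 − 6q − 2q = 0, i.e. q = 194.6/8 = 24.325.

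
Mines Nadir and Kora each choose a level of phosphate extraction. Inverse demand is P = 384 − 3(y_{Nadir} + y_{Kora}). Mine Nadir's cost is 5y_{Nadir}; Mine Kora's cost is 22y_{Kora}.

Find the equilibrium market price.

137

Mine Nadir's profit: π = y_{Nadir}(384 − 3(y_{Nadir} + y_{Kora})) − 5y_{Nadir}.
∂π/∂y_{Nadir} = 379 − 6y_{Nadir} − 3y_{Kora} = 0, so y_{Nadir} = 379/6 − 0.5y_{Kora}.
By the same steps for Kora: y_{Kora} = 181/3 − 0.5y_{Nadir}.
Substituting the second reaction function into the first: y_{Nadir} = 379/6 − 0.5(181/3 − 0.5y_{Nadir}), which gives 0.75y_{Nadir} = 33 ⇒ y_{Nadir} = 44.
Then y_{Kora} = 181/3 − 0.5·44 = 115/3.
Equilibrium price: P = 384 − 3·(247/3) = 137.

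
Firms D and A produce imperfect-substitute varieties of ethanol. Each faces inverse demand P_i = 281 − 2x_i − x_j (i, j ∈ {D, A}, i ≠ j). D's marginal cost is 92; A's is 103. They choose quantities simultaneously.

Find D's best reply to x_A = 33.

Firm D's profit: π = x_D(281 − 2x_D − x_A) − 92x_D.
∂π/∂x_D = 189 − 4x_D − x_A = 0 ⇒ x_D = 47.25 − 0.25x_A.
At x_A = 33: x_D = 47.25 − 0.25·33 = 39.

39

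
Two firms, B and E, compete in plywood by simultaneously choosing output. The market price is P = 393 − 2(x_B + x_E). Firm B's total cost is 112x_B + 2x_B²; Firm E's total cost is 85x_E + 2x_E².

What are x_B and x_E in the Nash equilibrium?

Firm B's profit: π = x_B(393 − 2(x_B + x_E)) − 112x_B − 2x_B².
∂π/∂x_B = 281 − 8x_B − 2x_E = 0, so x_B = 35.125 − 0.25x_E.
By the same steps for E: x_E = 38.5 − 0.25x_B.
Substituting the second reaction function into the first: x_B = 35.125 − 0.25(38.5 − 0.25x_B), which gives 0.9375x_B = 25.5 ⇒ x_B = 27.2.
Then x_E = 38.5 − 0.25·27.2 = 31.7.

27.2, 31.7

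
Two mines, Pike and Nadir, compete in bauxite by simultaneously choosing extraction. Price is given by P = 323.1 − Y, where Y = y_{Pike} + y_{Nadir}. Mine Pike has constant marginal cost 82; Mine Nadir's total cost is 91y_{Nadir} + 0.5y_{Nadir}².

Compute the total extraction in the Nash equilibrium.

142.86

Mine Pike's profit: π = y_{Pike}(323.1 − (y_{Pike} + y_{Nadir})) − 82y_{Pike}.
∂π/∂y_{Pike} = 241.1 − 2y_{Pike} − y_{Nadir} = 0, so y_{Pike} = 120.55 − 0.5y_{Nadir}.
For Nadir: ∂π/∂y_{Nadir} = 232.1 − 3y_{Nadir} − y_{Pike} = 0 ⇒ y_{Nadir} = 2321/30 − (1/3)y_{Pike}.
Substituting the second reaction function into the first: y_{Pike} = 120.55 − 0.5(2321/30 − (1/3)y_{Pike}), which gives (5/6)y_{Pike} = 1228/15 ⇒ y_{Pike} = 98.24.
Then y_{Nadir} = 2321/30 − (1/3)·98.24 = 44.62.
Total extraction: 98.24 + 44.62 = 142.86.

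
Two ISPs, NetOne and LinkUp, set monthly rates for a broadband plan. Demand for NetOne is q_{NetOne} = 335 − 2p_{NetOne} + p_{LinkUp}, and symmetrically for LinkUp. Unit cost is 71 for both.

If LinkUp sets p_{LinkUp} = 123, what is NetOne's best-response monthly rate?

150

NetOne's profit: π = (p_{NetOne} − 71)(335 − 2p_{NetOne} + p_{LinkUp}).
∂π/∂p_{NetOne} = 477 − 4p_{NetOne} + p_{LinkUp} = 0 ⇒ p_{NetOne} = 119.25 + 0.25p_{LinkUp}.
At p_{LinkUp} = 123: p_{NetOne} = 119.25 + 0.25·123 = 150.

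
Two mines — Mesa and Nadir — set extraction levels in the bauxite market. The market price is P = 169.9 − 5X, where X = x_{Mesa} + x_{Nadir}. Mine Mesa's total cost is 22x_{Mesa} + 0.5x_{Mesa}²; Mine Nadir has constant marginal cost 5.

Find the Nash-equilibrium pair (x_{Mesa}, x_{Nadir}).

Mine Mesa's profit: π = x_{Mesa}(169.9 − 5(x_{Mesa} + x_{Nadir})) − 22x_{Mesa} − 0.5x_{Mesa}².
∂π/∂x_{Mesa} = 147.9 − 11x_{Mesa} − 5x_{Nadir} = 0, so x_{Mesa} = 1479/110 − (5/11)x_{Nadir}.
For Nadir: ∂π/∂x_{Nadir} = 164.9 − 10x_{Nadir} − 5x_{Mesa} = 0 ⇒ x_{Nadir} = 16.49 − 0.5x_{Mesa}.
Plugging x_{Nadir} into Mesa's best response: x_{Mesa} = 1479/110 − (5/11)(16.49 − 0.5x_{Mesa}) ⇒ (17/22)x_{Mesa} = 5.95, so x_{Mesa} = 7.7.
Then x_{Nadir} = 16.49 − 0.5·7.7 = 12.64.

7.7, 12.64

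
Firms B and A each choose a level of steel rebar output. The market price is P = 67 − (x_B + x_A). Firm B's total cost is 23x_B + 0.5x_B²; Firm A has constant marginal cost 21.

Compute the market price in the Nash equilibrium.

39.8

Firm B's profit: π = x_B(67 − (x_B + x_A)) − 23x_B − 0.5x_B².
∂π/∂x_B = 44 − 3x_B − x_A = 0, so x_B = 44/3 − (1/3)x_A.
For A: ∂π/∂x_A = 46 − 2x_A − x_B = 0 ⇒ x_A = 23 − 0.5x_B.
Substituting the second reaction function into the first: x_B = 44/3 − (1/3)(23 − 0.5x_B), which gives (5/6)x_B = 7 ⇒ x_B = 8.4.
Then x_A = 23 − 0.5·8.4 = 18.8.
Equilibrium price: P = 67 − 27.2 = 39.8.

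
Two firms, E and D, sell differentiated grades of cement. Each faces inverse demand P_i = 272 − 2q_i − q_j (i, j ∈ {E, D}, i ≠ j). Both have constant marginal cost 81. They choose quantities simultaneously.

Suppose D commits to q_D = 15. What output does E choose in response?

44

Firm E's profit: π = q_E(272 − 2q_E − q_D) − 81q_E.
∂π/∂q_E = 191 − 4q_E − q_D = 0 ⇒ q_E = 47.75 − 0.25q_D.
At q_D = 15: q_E = 47.75 − 0.25·15 = 44.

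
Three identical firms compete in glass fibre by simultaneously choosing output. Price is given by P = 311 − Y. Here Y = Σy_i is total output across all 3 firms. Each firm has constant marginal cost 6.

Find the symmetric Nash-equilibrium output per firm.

76.25

A representative firm's profit is π_i = y_i(311 − Y) − 6y_i, with Y = y_i + Σ_{j≠i} y_j.
First-order condition: 305 − 2y_i − Σ_{j≠i} y_j = 0.
Imposing symmetry (y_j = y for all j) turns Σ_{j≠i} y_j into 2y, so 305 = 4y and y = 76.25.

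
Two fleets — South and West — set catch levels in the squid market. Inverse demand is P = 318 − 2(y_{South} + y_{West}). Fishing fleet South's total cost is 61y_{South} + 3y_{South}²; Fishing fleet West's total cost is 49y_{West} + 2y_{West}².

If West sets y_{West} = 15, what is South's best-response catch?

22.7

Fishing fleet South's profit: π = y_{South}(318 − 2(y_{South} + y_{West})) − 61y_{South} − 3y_{South}².
∂π/∂y_{South} = 257 − 10y_{South} − 2y_{West} = 0, so y_{South} = 25.7 − 0.2y_{West}.
At y_{West} = 15: y_{South} = 25.7 − 0.2·15 = 22.7.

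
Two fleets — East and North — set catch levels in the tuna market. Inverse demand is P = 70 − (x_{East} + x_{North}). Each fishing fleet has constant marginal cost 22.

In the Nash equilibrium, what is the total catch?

Fishing fleet East's profit: π = x_{East}(70 − (x_{East} + x_{North})) − 22x_{East}.
∂π/∂x_{East} = 48 − 2x_{East} − x_{North} = 0, so x_{East} = 24 − 0.5x_{North}.
The game is symmetric, so in equilibrium x_{North} = x_{East}: the reaction function gives 1.5x_{East} = 24, hence x_{East} = 16.
Total catch: 16 + 16 = 32.

32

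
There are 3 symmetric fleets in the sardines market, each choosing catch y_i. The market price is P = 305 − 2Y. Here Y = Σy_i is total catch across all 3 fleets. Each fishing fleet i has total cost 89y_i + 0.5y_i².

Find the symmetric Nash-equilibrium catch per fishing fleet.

24

A representative fishing fleet's profit is π_i = y_i(305 − 2Y) − 89y_i − 0.5y_i², with Y = y_i + Σ_{j≠i} y_j.
First-order condition: 216 − 5y_i − 2Σ_{j≠i} y_j = 0.
In a symmetric equilibrium every fishing fleet chooses the same y, so Σ_{j≠i} y_j = 2y. The condition becomes 216 − 9y = 0, giving y = 216/9 = 24.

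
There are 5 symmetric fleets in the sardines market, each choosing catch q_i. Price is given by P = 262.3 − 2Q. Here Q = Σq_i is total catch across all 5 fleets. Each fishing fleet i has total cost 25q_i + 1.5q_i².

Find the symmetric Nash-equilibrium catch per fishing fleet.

A representative fishing fleet's profit is π_i = q_i(262.3 − 2Q) − 25q_i − 1.5q_i², with Q = q_i + Σ_{j≠i} q_j.
First-order condition: 237.3 − 7q_i − 2Σ_{j≠i} q_j = 0.
Imposing symmetry (q_j = q for all j) turns Σ_{j≠i} q_j into 4q, so 237.3 = 15q and q = 15.82.

15.82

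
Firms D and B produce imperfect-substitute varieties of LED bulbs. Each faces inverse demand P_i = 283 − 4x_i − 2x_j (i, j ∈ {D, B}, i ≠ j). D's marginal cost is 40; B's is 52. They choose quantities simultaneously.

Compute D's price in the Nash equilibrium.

Firm D's profit: π = x_D(283 − 4x_D − 2x_B) − 40x_D.
∂π/∂x_D = 243 − 8x_D − 2x_B = 0 ⇒ x_D = 30.375 − 0.25x_B.
Similarly x_B = 28.875 − 0.25x_D.
Solving the two reaction functions simultaneously: (1 − (−0.25)(−0.25))x_D = 30.375 − 0.25·28.875, so 0.9375x_D = 741/32 and x_D = 24.7.
Then x_B = 28.875 − 0.25·24.7 = 22.7.
P_D = 283 − 4·24.7 − 2·22.7 = 138.8.

138.8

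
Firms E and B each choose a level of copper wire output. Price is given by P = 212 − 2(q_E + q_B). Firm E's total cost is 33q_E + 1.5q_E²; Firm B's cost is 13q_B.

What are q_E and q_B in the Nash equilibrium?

Firm E's profit: π = q_E(212 − 2(q_E + q_B)) − 33q_E − 1.5q_E².
∂π/∂q_E = 179 − 7q_E − 2q_B = 0, so q_E = 179/7 − (2/7)q_B.
For B: ∂π/∂q_B = 199 − 4q_B − 2q_E = 0 ⇒ q_B = 49.75 − 0.5q_E.
Plugging q_B into E's best response: q_E = 179/7 − (2/7)(49.75 − 0.5q_E) ⇒ (6/7)q_E = 159/14, so q_E = 13.25.
Then q_B = 49.75 − 0.5·13.25 = 43.125.

13.25, 43.125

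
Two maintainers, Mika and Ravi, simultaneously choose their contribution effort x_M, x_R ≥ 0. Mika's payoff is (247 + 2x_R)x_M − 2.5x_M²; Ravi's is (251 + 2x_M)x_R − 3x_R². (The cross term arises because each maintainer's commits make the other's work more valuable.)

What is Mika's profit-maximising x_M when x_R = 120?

97.4

Expanding Mika's payoff: 247x_M + 2x_Rx_M − 2.5x_M².
∂π/∂x_M = 247 + 2x_R − 5x_M = 0, so x_M = 49.4 + 0.4x_R.
At x_R = 120: x_M = 49.4 + 0.4·120 = 97.4.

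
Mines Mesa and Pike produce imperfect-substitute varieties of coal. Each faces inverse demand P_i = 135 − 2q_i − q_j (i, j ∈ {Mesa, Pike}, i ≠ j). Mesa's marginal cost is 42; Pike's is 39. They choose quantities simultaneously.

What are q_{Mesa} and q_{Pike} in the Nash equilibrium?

Mine Mesa's profit: π = q_{Mesa}(135 − 2q_{Mesa} − q_{Pike}) − 42q_{Mesa}.
∂π/∂q_{Mesa} = 93 − 4q_{Mesa} − q_{Pike} = 0 ⇒ q_{Mesa} = 23.25 − 0.25q_{Pike}.
Similarly q_{Pike} = 24 − 0.25q_{Mesa}.
Solving the two reaction functions simultaneously: (1 − (−0.25)(−0.25))q_{Mesa} = 23.25 − 0.25·24, so 0.9375q_{Mesa} = 17.25 and q_{Mesa} = 18.4.
Then q_{Pike} = 24 − 0.25·18.4 = 19.4.

18.4, 19.4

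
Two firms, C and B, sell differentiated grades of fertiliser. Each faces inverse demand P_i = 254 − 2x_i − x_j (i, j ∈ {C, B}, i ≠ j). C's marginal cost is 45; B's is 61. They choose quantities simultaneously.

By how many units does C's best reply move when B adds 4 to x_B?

-1

Firm C's profit: π = x_C(254 − 2x_C − x_B) − 45x_C.
∂π/∂x_C = 209 − 4x_C − x_B = 0 ⇒ x_C = 52.25 − 0.25x_B.
The reaction-function slope is −0.25, so a 4-unit rise in x_B moves x_C by −0.25 × 4 = −1. C's best response falls — the actions are strategic substitutes.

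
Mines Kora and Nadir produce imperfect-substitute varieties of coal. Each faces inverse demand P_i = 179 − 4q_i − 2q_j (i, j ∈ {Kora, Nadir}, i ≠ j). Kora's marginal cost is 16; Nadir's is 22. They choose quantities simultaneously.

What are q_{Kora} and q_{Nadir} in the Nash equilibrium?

16.5, 15.5

Mine Kora's profit: π = q_{Kora}(179 − 4q_{Kora} − 2q_{Nadir}) − 16q_{Kora}.
∂π/∂q_{Kora} = 163 − 8q_{Kora} − 2q_{Nadir} = 0 ⇒ q_{Kora} = 20.375 − 0.25q_{Nadir}.
Similarly q_{Nadir} = 19.625 − 0.25q_{Kora}.
Plugging q_{Nadir} into Kora's best response: q_{Kora} = 20.375 − 0.25(19.625 − 0.25q_{Kora}) ⇒ 0.9375q_{Kora} = 495/32, so q_{Kora} = 16.5.
Then q_{Nadir} = 19.625 − 0.25·16.5 = 15.5.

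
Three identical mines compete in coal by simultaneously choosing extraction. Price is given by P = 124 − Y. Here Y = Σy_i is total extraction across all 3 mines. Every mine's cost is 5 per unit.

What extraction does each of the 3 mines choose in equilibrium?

29.75

A representative mine's profit is π_i = y_i(124 − Y) − 5y_i, with Y = y_i + Σ_{j≠i} y_j.
First-order condition: 119 − 2y_i − Σ_{j≠i} y_j = 0.
With identical mines, set every y_j = y: then 119 − 2y − 2y = 0, i.e. y = 119/4 = 29.75.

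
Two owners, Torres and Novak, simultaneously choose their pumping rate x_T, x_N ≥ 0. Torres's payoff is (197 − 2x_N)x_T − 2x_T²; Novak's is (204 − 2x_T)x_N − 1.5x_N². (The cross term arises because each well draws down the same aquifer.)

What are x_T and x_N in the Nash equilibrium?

22.875, 52.75

Expanding Torres's payoff: 197x_T − 2x_Nx_T − 2x_T².
∂π/∂x_T = 197 − 2x_N − 4x_T = 0, so x_T = 49.25 − 0.5x_N.
Likewise for Novak: x_N = 68 − (2/3)x_T.
Solving the two reaction functions simultaneously: (1 − (−0.5)(−2/3))x_T = 49.25 − 0.5·68, so (2/3)x_T = 15.25 and x_T = 22.875.
Then x_N = 68 − (2/3)·22.875 = 52.75.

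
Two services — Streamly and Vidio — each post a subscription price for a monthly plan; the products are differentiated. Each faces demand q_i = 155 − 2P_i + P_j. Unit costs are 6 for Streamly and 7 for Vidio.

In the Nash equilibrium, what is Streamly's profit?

Streamly's profit: π = (P_{Streamly} − 6)(155 − 2P_{Streamly} + P_{Vidio}).
∂π/∂P_{Streamly} = 167 − 4P_{Streamly} + P_{Vidio} = 0 ⇒ P_{Streamly} = 41.75 + 0.25P_{Vidio}.
Similarly P_{Vidio} = 42.25 + 0.25P_{Streamly}.
Plugging P_{Vidio} into Streamly's best response: P_{Streamly} = 41.75 + 0.25(42.25 + 0.25P_{Streamly}) ⇒ 0.9375P_{Streamly} = 52.3125, so P_{Streamly} = 55.8.
Then P_{Vidio} = 42.25 + 0.25·55.8 = 56.2.
q_{Streamly} = 155 − 2·55.8 + 56.2 = 99.6.
Profit = (55.8 − 6)·99.6 = 4960.08.

4960.08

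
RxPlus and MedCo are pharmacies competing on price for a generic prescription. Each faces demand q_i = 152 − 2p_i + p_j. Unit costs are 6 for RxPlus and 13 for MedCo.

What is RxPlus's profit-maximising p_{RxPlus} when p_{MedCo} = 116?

RxPlus's profit: π = (p_{RxPlus} − 6)(152 − 2p_{RxPlus} + p_{MedCo}).
∂π/∂p_{RxPlus} = 164 − 4p_{RxPlus} + p_{MedCo} = 0 ⇒ p_{RxPlus} = 41 + 0.25p_{MedCo}.
At p_{MedCo} = 116: p_{RxPlus} = 41 + 0.25·116 = 70.

70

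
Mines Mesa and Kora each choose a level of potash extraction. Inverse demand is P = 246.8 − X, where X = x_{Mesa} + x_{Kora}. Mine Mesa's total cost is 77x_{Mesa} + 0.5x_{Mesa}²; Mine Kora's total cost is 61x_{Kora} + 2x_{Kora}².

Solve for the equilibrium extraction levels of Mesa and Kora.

49, 22.8

Mine Mesa's profit: π = x_{Mesa}(246.8 − (x_{Mesa} + x_{Kora})) − 77x_{Mesa} − 0.5x_{Mesa}².
∂π/∂x_{Mesa} = 169.8 − 3x_{Mesa} − x_{Kora} = 0, so x_{Mesa} = 56.6 − (1/3)x_{Kora}.
For Kora: ∂π/∂x_{Kora} = 185.8 − 6x_{Kora} − x_{Mesa} = 0 ⇒ x_{Kora} = 929/30 − (1/6)x_{Mesa}.
Solving the two reaction functions simultaneously: (1 − (−1/3)(−1/6))x_{Mesa} = 56.6 − (1/3)·(929/30), so (17/18)x_{Mesa} = 833/18 and x_{Mesa} = 49.
Then x_{Kora} = 929/30 − (1/6)·49 = 22.8.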